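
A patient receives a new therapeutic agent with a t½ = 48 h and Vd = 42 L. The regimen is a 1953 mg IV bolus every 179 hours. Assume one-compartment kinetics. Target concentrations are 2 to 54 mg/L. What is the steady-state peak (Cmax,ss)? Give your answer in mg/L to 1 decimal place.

50.3 mg/L

τ/t½ = 179/48 ≈ 3.7292, so fraction remaining f = (1/2)^(179/48) ≈ 0.0754.
Accumulation ratio R = 1/(1 − f) ≈ 1/0.9246 ≈ 1.0815.
Single-dose peak C₀ = D/Vd = 1953/42 ≈ 46.500 mg/L.
Steady-state peak Cmax,ss = C₀·R ≈ 46.500 × 1.0815 ≈ 50.290 mg/L.
Peak 50.3 mg/L vs MTC 54 mg/L: below toxic threshold.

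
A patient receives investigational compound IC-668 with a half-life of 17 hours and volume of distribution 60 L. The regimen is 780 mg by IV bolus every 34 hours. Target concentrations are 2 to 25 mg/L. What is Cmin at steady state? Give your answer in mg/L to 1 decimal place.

4.3 mg/L

τ = 34 h = 2 half-lives, so f = (1/2)^2 = 0.25.
Accumulation ratio R = 1/(1 − f) = 1/0.75 = 4/3.
Single-dose peak C₀ = D/Vd = 780/60 = 13 mg/L.
Steady-state peak Cmax,ss = C₀·R = 13 × 4/3 ≈ 17.333 mg/L.
Steady-state trough Cmin,ss = Cmax,ss·f ≈ 17.333 × 0.25 ≈ 4.333 mg/L.
Trough 4.3 mg/L vs MEC 2 mg/L: adequate.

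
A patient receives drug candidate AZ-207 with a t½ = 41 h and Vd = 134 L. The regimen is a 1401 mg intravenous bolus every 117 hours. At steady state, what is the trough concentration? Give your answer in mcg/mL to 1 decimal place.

k = ln2/t½ = ln2/41 ≈ 0.016906 h⁻¹; fraction remaining f = e^(−kτ) = e^(−0.016906×117) ≈ 0.1383.
At steady state, accumulation factor R = 1/(1 − e^(−kτ)) ≈ 1.1605.
Each bolus raises the concentration by D/Vd = 1401/134 ≈ 10.455 mcg/mL.
Steady-state peak Cmax,ss = C₀·R ≈ 10.455 × 1.1605 ≈ 12.133 mcg/mL.
One interval later, Cmin,ss = Cmax,ss·e^(−kτ) ≈ 12.133 × 0.1383 ≈ 1.678 mcg/mL.

1.7 mcg/mL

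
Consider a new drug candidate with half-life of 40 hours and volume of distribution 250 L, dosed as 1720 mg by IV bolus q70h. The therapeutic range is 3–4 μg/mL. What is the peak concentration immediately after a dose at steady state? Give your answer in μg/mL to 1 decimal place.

9.8 μg/mL

τ/t½ = 70/40 ≈ 1.75, so fraction remaining f = (1/2)^(70/40) ≈ 0.2973.
Accumulation ratio R = 1/(1 − f) ≈ 1/0.7027 ≈ 1.4231.
Single-dose peak C₀ = D/Vd = 1720/250 ≈ 6.880 μg/mL.
Steady-state peak Cmax,ss = C₀·R ≈ 6.880 × 1.4231 ≈ 9.791 μg/mL.
Peak 9.8 μg/mL vs MTC 4 μg/mL: exceeds toxic threshold.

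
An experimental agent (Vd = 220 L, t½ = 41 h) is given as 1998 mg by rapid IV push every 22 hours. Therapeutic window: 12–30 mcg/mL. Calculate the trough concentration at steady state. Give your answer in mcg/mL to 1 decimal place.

20.2 mcg/mL

k = ln2/t½ = ln2/41 ≈ 0.016906 h⁻¹; fraction remaining f = e^(−kτ) = e^(−0.016906×22) ≈ 0.6894.
Accumulation ratio R = 1/(1 − f) ≈ 1/0.3106 ≈ 3.2196.
Single-dose peak C₀ = D/Vd = 1998/220 ≈ 9.082 mcg/mL.
Steady-state peak Cmax,ss = C₀·R ≈ 9.082 × 3.2196 ≈ 29.240 mcg/mL.
Steady-state trough Cmin,ss = Cmax,ss·f ≈ 29.240 × 0.6894 ≈ 20.158 mcg/mL.
Trough 20.2 mcg/mL vs MEC 12 mcg/mL: adequate.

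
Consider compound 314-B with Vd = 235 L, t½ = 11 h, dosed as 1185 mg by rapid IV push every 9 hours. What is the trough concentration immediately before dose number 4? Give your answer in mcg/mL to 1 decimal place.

5.4 mcg/mL

f = (1/2)^(τ/t½) = (1/2)^(9/11) ≈ 0.5672.
C₀ = D/Vd = 1185/235 ≈ 5.043 mcg/mL.
Before the 4th dose, 3 doses have been given. Superposition: Cmin = C₀·(f + f² + … + f^3).
≈ 5.043 × (0.5672 + 0.3217 + 0.1825) ≈ 5.043 × 1.0714 ≈ 5.403 mcg/mL.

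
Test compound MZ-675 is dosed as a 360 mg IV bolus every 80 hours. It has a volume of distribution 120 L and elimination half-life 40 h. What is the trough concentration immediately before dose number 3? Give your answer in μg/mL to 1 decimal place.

0.9 μg/mL

f = (1/2)^(τ/t½) = (1/2)^(80/40) ≈ 0.2500.
C₀ = D/Vd = 360/120 ≈ 3.000 μg/mL.
Before the 3rd dose, 2 doses have been given. Superposition: Cmin = C₀·(f + f²).
≈ 3.000 × (0.2500 + 0.0625) ≈ 3.000 × 0.3125 ≈ 0.938 μg/mL.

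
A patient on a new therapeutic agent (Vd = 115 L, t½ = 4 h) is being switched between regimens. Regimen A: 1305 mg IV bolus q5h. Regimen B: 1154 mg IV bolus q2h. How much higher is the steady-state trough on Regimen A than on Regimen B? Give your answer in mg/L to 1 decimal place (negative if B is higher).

Regimen A: f = (1/2)^(5/4) ≈ 0.4204; Cmin,ss = (1305/115)·f/(1−f) ≈ 8.231 mg/L.
Regimen B: f = (1/2)^(2/4) ≈ 0.7071; Cmin,ss = (1154/115)·f/(1−f) ≈ 24.225 mg/L.
Difference ≈ 8.231 − 24.225 ≈ -15.994 mg/L.

-16.0 mg/L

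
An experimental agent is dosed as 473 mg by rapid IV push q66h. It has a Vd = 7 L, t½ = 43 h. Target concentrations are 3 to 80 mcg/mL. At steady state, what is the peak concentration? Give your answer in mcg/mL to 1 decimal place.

k = ln2/t½ = ln2/43 ≈ 0.016120 h⁻¹; fraction remaining f = e^(−kτ) = e^(−0.016120×66) ≈ 0.3451.
Accumulation ratio R = 1/(1 − f) ≈ 1/0.6549 ≈ 1.5270.
Single-dose peak C₀ = D/Vd = 473/7 ≈ 67.571 mcg/mL.
Steady-state peak Cmax,ss = C₀·R ≈ 67.571 × 1.5270 ≈ 103.181 mcg/mL.
Peak 103.2 mcg/mL vs MTC 80 mcg/mL: exceeds toxic threshold.

103.2 mcg/mL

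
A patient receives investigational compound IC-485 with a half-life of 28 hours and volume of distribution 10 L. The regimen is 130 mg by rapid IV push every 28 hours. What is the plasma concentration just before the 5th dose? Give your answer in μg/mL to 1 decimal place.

12.2 μg/mL

f = (1/2)^(τ/t½) = (1/2)^(28/28) ≈ 0.5000.
C₀ = D/Vd = 130/10 ≈ 13.000 μg/mL.
Before the 5th dose, 4 doses have been given. Superposition: Cmin = C₀·(f + f² + … + f^4).
≈ 13.000 × (0.5000 + 0.2500 + 0.1250 + 0.0625) ≈ 13.000 × 0.9375 ≈ 12.188 μg/mL.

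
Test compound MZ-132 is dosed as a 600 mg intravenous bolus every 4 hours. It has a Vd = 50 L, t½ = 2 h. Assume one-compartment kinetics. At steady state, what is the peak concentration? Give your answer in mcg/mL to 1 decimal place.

The dosing interval is 2 half-lives, so f = 2^(−2) = 0.25.
At steady state, R = 1/(1 − 0.25) = 4/3.
Single-dose peak C₀ = D/Vd = 600/50 = 12 mcg/mL.
Steady-state peak Cmax,ss = C₀·R = 12 × 4/3 ≈ 16.000 mcg/mL.

16.0 mcg/mL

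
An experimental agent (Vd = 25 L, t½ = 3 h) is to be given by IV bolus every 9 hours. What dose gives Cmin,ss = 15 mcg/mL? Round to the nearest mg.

2625 mg

τ/t½ = 9/3 ≈ 3, so f = (1/2)^(9/3) ≈ 0.125000.
Cmin,ss = (D/Vd)·f/(1−f), so D = Cmin,ss·Vd·(1−f)/f.
D = 15 × 25 × (1−f)/f ≈ 15 × 25 × 7.00000 ≈ 2625.00 mg.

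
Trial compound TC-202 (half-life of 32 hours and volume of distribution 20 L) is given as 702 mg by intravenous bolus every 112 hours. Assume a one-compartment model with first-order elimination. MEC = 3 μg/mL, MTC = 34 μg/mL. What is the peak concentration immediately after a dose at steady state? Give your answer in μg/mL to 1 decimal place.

38.5 μg/mL

Over one 112-h interval, 112/32 ≈ 3.5 half-lives elapse, leaving f ≈ 0.0884 of each dose.
Accumulation ratio R = 1/(1 − f) ≈ 1/0.9116 ≈ 1.0970.
Each bolus raises the concentration by D/Vd = 702/20 ≈ 35.100 μg/mL.
Steady-state peak Cmax,ss = C₀·R ≈ 35.100 × 1.0970 ≈ 38.505 μg/mL.
Peak 38.5 μg/mL vs MTC 34 μg/mL: exceeds toxic threshold.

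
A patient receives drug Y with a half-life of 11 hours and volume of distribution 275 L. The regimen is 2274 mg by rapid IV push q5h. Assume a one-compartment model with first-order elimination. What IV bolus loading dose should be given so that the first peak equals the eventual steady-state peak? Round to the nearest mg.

8414 mg

f = (1/2)^(5/11) ≈ 0.729740; accumulation ratio R = 1/(1−f) ≈ 3.70014.
Loading dose to hit Cmax,ss on first dose: D_load = D_maint·R ≈ 2274 × 3.70014 ≈ 8414.12 mg.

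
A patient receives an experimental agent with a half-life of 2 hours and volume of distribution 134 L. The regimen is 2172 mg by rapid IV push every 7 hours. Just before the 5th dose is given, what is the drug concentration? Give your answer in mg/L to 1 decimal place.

1.6 mg/L

f = (1/2)^(τ/t½) = (1/2)^(7/2) ≈ 0.0884.
C₀ = D/Vd = 2172/134 ≈ 16.209 mg/L.
Before the 5th dose, 4 doses have been given. Superposition: Cmin = C₀·(f + f² + … + f^4).
≈ 16.209 × (0.0884 + 0.0078 + 0.0007 + 0.0001) ≈ 16.209 × 0.0970 ≈ 1.572 mg/L.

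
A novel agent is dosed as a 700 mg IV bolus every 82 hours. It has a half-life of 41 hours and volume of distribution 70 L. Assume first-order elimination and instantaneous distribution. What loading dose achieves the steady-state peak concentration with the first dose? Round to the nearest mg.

933 mg

f = (1/2)^(82/41) ≈ 0.250000; accumulation ratio R = 1/(1−f) ≈ 1.33333.
Loading dose to hit Cmax,ss on first dose: D_load = D_maint·R ≈ 700 × 1.33333 ≈ 933.33 mg.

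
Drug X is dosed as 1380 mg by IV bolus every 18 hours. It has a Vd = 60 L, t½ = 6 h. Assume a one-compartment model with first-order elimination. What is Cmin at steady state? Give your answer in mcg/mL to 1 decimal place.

The dosing interval is 3 half-lives, so f = 2^(−3) = 0.125.
At steady state, R = 1/(1 − 0.125) = 8/7.
Single-dose peak C₀ = D/Vd = 1380/60 = 23 mcg/mL.
Steady-state peak Cmax,ss = C₀·R = 23 × 8/7 ≈ 26.286 mcg/mL.
Steady-state trough Cmin,ss = Cmax,ss·f ≈ 26.286 × 0.125 ≈ 3.286 mcg/mL.

3.3 mcg/mL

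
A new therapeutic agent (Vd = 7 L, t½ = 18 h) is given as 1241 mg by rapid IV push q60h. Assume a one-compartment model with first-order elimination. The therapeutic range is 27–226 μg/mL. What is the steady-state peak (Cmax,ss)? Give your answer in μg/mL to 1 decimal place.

196.8 μg/mL

Over one 60-h interval, 60/18 ≈ 3.3333 half-lives elapse, leaving f ≈ 0.0992 of each dose.
At steady state, accumulation factor R = 1/(1 − e^(−kτ)) ≈ 1.1101.
Each bolus raises the concentration by D/Vd = 1241/7 ≈ 177.286 μg/mL.
Cmax,ss = C₀/(1 − f) ≈ 177.286/0.9008 ≈ 196.810 μg/mL.
Peak 196.8 μg/mL vs MTC 226 μg/mL: below toxic threshold.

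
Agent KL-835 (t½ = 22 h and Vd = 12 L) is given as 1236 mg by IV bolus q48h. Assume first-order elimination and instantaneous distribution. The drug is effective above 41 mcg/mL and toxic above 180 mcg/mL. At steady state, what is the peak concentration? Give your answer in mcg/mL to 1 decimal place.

k = ln2/t½ = ln2/22 ≈ 0.031507 h⁻¹; fraction remaining f = e^(−kτ) = e^(−0.031507×48) ≈ 0.2204.
Accumulation ratio R = 1/(1 − f) ≈ 1/0.7796 ≈ 1.2827.
Each bolus raises the concentration by D/Vd = 1236/12 ≈ 103.000 mcg/mL.
Cmax,ss = C₀/(1 − f) ≈ 103.000/0.7796 ≈ 132.119 mcg/mL.
Peak 132.1 mcg/mL vs MTC 180 mcg/mL: below toxic threshold.

132.1 mcg/mL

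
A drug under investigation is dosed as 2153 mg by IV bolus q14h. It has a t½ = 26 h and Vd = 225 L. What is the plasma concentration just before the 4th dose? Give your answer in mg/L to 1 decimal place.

14.2 mg/L

f = (1/2)^(τ/t½) = (1/2)^(14/26) ≈ 0.6885.
C₀ = D/Vd = 2153/225 ≈ 9.569 mg/L.
Before the 4th dose, 3 doses have been given. Superposition: Cmin = C₀·(f + f² + … + f^3).
≈ 9.569 × (0.6885 + 0.4740 + 0.3264) ≈ 9.569 × 1.4889 ≈ 14.247 mg/L.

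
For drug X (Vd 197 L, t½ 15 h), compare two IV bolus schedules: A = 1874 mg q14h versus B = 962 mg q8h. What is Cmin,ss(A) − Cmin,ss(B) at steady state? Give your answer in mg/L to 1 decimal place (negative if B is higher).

Regimen A: f = (1/2)^(14/15) ≈ 0.5236; Cmin,ss = (1874/197)·f/(1−f) ≈ 10.455 mg/L.
Regimen B: f = (1/2)^(8/15) ≈ 0.6910; Cmin,ss = (962/197)·f/(1−f) ≈ 10.920 mg/L.
Difference ≈ 10.455 − 10.920 ≈ -0.465 mg/L.

-0.5 mg/L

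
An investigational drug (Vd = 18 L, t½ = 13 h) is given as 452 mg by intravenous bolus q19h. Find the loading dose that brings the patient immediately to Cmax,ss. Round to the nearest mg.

f = (1/2)^(19/13) ≈ 0.363106; accumulation ratio R = 1/(1−f) ≈ 1.57012.
Loading dose to hit Cmax,ss on first dose: D_load = D_maint·R ≈ 452 × 1.57012 ≈ 709.69 mg.

710 mg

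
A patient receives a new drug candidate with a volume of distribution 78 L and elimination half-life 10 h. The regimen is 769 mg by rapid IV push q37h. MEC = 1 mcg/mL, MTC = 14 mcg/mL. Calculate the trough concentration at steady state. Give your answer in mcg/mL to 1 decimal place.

Over one 37-h interval, 37/10 ≈ 3.7 half-lives elapse, leaving f ≈ 0.0769 of each dose.
Each bolus raises the concentration by D/Vd = 769/78 ≈ 9.859 mcg/mL.
Steady-state trough Cmin,ss = C₀·f/(1−f) ≈ 9.859 × 0.0769/0.9231 ≈ 0.821 mcg/mL.
Trough 0.8 mcg/mL vs MEC 1 mcg/mL: subtherapeutic.

0.8 mcg/mL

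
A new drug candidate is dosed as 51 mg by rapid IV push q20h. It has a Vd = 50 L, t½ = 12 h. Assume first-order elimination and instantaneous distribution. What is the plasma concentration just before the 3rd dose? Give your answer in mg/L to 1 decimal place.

0.4 mg/L

f = (1/2)^(τ/t½) = (1/2)^(20/12) ≈ 0.3150.
C₀ = D/Vd = 51/50 ≈ 1.020 mg/L.
Before the 3rd dose, 2 doses have been given. Superposition: Cmin = C₀·(f + f²).
≈ 1.020 × (0.3150 + 0.0992) ≈ 1.020 × 0.4142 ≈ 0.422 mg/L.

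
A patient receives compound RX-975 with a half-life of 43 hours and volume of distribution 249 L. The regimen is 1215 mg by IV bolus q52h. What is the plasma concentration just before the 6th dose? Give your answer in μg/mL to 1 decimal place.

3.7 μg/mL

f = (1/2)^(τ/t½) = (1/2)^(52/43) ≈ 0.4325.
C₀ = D/Vd = 1215/249 ≈ 4.880 μg/mL.
Before the 6th dose, 5 doses have been given. Superposition: Cmin = C₀·(f + f² + … + f^5).
≈ 4.880 × (0.4325 + 0.1871 + 0.0809 + 0.0350 + 0.0151) ≈ 4.880 × 0.7506 ≈ 3.663 μg/mL.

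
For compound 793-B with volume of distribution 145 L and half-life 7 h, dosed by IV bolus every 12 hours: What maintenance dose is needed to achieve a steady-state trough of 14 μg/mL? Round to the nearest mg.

4631 mg

τ/t½ = 12/7 ≈ 1.7143, so f = (1/2)^(12/7) ≈ 0.304753.
Cmin,ss = (D/Vd)·f/(1−f), so D = Cmin,ss·Vd·(1−f)/f.
D = 14 × 145 × (1−f)/f ≈ 14 × 145 × 2.28135 ≈ 4631.14 mg.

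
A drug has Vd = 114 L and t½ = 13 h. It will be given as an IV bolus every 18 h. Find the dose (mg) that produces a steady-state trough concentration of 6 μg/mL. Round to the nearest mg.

τ/t½ = 18/13 ≈ 1.3846, so f = (1/2)^(18/13) ≈ 0.382992.
Cmin,ss = (D/Vd)·f/(1−f), so D = Cmin,ss·Vd·(1−f)/f.
D = 6 × 114 × (1−f)/f ≈ 6 × 114 × 1.61102 ≈ 1101.94 mg.

1102 mg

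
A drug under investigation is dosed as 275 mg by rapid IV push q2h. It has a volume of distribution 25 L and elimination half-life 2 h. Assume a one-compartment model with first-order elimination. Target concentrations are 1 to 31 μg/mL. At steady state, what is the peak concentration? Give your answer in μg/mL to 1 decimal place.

22.0 μg/mL

τ = 2 h = 1 half-life, so f = (1/2)^1 = 0.5.
At steady state, R = 1/(1 − 0.5) = 2/1.
Single-dose peak C₀ = D/Vd = 275/25 = 11 μg/mL.
Steady-state peak Cmax,ss = C₀·R = 11 × 2/1 ≈ 22.000 μg/mL.
Peak 22.0 μg/mL vs MTC 31 μg/mL: below toxic threshold.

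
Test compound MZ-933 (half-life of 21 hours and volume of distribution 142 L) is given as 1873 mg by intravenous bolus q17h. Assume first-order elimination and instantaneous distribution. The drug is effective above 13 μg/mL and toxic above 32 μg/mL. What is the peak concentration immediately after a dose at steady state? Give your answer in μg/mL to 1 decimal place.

k = ln2/t½ = ln2/21 ≈ 0.033007 h⁻¹; fraction remaining f = e^(−kτ) = e^(−0.033007×17) ≈ 0.5706.
At steady state, accumulation factor R = 1/(1 − e^(−kτ)) ≈ 2.3288.
Each bolus raises the concentration by D/Vd = 1873/142 ≈ 13.190 μg/mL.
Steady-state peak Cmax,ss = C₀·R ≈ 13.190 × 2.3288 ≈ 30.717 μg/mL.
Peak 30.7 μg/mL vs MTC 32 μg/mL: below toxic threshold.

30.7 μg/mL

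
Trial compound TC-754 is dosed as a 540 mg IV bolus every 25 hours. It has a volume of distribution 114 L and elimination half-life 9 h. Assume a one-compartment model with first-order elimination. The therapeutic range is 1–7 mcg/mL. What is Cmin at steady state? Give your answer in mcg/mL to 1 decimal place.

0.8 mcg/mL

τ/t½ = 25/9 ≈ 2.7778, so fraction remaining f = (1/2)^(25/9) ≈ 0.1458.
Single-dose peak C₀ = D/Vd = 540/114 ≈ 4.737 mcg/mL.
Steady-state trough Cmin,ss = C₀·f/(1−f) ≈ 4.737 × 0.1458/0.8542 ≈ 0.809 mcg/mL.
Trough 0.8 mcg/mL vs MEC 1 mcg/mL: subtherapeutic.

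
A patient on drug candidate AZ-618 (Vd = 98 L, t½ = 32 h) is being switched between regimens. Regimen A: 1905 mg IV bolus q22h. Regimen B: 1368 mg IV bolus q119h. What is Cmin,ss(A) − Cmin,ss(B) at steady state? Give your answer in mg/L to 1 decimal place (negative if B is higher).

Regimen A: f = (1/2)^(22/32) ≈ 0.6209; Cmin,ss = (1905/98)·f/(1−f) ≈ 31.837 mg/L.
Regimen B: f = (1/2)^(119/32) ≈ 0.0760; Cmin,ss = (1368/98)·f/(1−f) ≈ 1.148 mg/L.
Difference ≈ 31.837 − 1.148 ≈ 30.689 mg/L.

30.7 mg/L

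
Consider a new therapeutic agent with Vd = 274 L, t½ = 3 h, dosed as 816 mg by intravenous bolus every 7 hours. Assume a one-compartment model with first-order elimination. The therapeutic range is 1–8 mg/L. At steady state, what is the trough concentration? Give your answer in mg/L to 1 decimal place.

τ/t½ = 7/3 ≈ 2.3333, so fraction remaining f = (1/2)^(7/3) ≈ 0.1984.
Single-dose peak C₀ = D/Vd = 816/274 ≈ 2.978 mg/L.
Steady-state trough Cmin,ss = C₀·f/(1−f) ≈ 2.978 × 0.1984/0.8016 ≈ 0.737 mg/L.
Trough 0.7 mg/L vs MEC 1 mg/L: subtherapeutic.

0.7 mg/L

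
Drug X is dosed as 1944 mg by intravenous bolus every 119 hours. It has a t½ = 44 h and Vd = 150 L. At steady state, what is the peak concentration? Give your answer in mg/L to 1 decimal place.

k = ln2/t½ = ln2/44 ≈ 0.015753 h⁻¹; fraction remaining f = e^(−kτ) = e^(−0.015753×119) ≈ 0.1534.
At steady state, accumulation factor R = 1/(1 − e^(−kτ)) ≈ 1.1812.
Each bolus raises the concentration by D/Vd = 1944/150 ≈ 12.960 mg/L.
Steady-state peak Cmax,ss = C₀·R ≈ 12.960 × 1.1812 ≈ 15.308 mg/L.

15.3 mg/L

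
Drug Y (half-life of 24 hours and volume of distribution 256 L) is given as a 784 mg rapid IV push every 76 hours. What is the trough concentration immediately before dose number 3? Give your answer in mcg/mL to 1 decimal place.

f = (1/2)^(τ/t½) = (1/2)^(76/24) ≈ 0.1114.
C₀ = D/Vd = 784/256 ≈ 3.062 mcg/mL.
Before the 3rd dose, 2 doses have been given. Superposition: Cmin = C₀·(f + f²).
≈ 3.062 × (0.1114 + 0.0124) ≈ 3.062 × 0.1238 ≈ 0.379 mcg/mL.

0.4 mcg/mL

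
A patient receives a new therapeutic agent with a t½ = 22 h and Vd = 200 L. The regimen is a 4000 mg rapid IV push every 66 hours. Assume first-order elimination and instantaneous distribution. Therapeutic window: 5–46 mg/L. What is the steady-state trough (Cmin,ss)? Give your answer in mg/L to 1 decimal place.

The dosing interval is 3 half-lives, so f = 2^(−3) = 0.125.
Accumulation ratio R = 1/(1 − f) = 1/0.875 = 8/7.
Single-dose peak C₀ = D/Vd = 4000/200 = 20 mg/L.
Steady-state peak Cmax,ss = C₀·R = 20 × 8/7 ≈ 22.857 mg/L.
Steady-state trough Cmin,ss = Cmax,ss·f ≈ 22.857 × 0.125 ≈ 2.857 mg/L.
Trough 2.9 mg/L vs MEC 5 mg/L: subtherapeutic.

2.9 mg/L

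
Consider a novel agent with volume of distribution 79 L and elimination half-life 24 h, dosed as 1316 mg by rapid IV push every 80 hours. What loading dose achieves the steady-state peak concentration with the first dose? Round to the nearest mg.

1461 mg

f = (1/2)^(80/24) ≈ 0.099213; accumulation ratio R = 1/(1−f) ≈ 1.11014.
Loading dose to hit Cmax,ss on first dose: D_load = D_maint·R ≈ 1316 × 1.11014 ≈ 1460.94 mg.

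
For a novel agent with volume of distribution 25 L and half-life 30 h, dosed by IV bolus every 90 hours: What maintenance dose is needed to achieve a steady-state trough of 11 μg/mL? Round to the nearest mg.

τ/t½ = 90/30 ≈ 3, so f = (1/2)^(90/30) ≈ 0.125000.
Cmin,ss = (D/Vd)·f/(1−f), so D = Cmin,ss·Vd·(1−f)/f.
D = 11 × 25 × (1−f)/f ≈ 11 × 25 × 7.00000 ≈ 1925.00 mg.

1925 mg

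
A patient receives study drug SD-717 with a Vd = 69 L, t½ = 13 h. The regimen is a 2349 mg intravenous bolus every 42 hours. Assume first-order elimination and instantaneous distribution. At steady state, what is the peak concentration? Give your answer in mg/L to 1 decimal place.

38.1 mg/L

Over one 42-h interval, 42/13 ≈ 3.2308 half-lives elapse, leaving f ≈ 0.1065 of each dose.
At steady state, accumulation factor R = 1/(1 − e^(−kτ)) ≈ 1.1192.
Each bolus raises the concentration by D/Vd = 2349/69 ≈ 34.043 mg/L.
Steady-state peak Cmax,ss = C₀·R ≈ 34.043 × 1.1192 ≈ 38.101 mg/L.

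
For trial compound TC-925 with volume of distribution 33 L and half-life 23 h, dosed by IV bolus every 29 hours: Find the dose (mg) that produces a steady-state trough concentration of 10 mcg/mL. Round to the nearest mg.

461 mg

τ/t½ = 29/23 ≈ 1.2609, so f = (1/2)^(29/23) ≈ 0.417292.
Cmin,ss = (D/Vd)·f/(1−f), so D = Cmin,ss·Vd·(1−f)/f.
D = 10 × 33 × (1−f)/f ≈ 10 × 33 × 1.39640 ≈ 460.81 mg.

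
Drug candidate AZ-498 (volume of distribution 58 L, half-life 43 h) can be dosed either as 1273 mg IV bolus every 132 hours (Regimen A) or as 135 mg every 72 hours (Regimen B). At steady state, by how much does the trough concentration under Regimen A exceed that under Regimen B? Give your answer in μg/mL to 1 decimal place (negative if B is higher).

Regimen A: f = (1/2)^(132/43) ≈ 0.1191; Cmin,ss = (1273/58)·f/(1−f) ≈ 2.967 μg/mL.
Regimen B: f = (1/2)^(72/43) ≈ 0.3133; Cmin,ss = (135/58)·f/(1−f) ≈ 1.062 μg/mL.
Difference ≈ 2.967 − 1.062 ≈ 1.905 μg/mL.

1.9 μg/mL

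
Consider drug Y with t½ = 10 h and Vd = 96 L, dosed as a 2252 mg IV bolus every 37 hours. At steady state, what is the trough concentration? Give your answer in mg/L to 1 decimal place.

τ/t½ = 37/10 ≈ 3.7, so fraction remaining f = (1/2)^(37/10) ≈ 0.0769.
At steady state, accumulation factor R = 1/(1 − e^(−kτ)) ≈ 1.0833.
Each bolus raises the concentration by D/Vd = 2252/96 ≈ 23.458 mg/L.
Steady-state peak Cmax,ss = C₀·R ≈ 23.458 × 1.0833 ≈ 25.412 mg/L.
Steady-state trough Cmin,ss = Cmax,ss·f ≈ 25.412 × 0.0769 ≈ 1.954 mg/L.

2.0 mg/L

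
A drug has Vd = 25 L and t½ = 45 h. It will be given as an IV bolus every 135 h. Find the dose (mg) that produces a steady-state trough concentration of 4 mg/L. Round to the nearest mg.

700 mg

τ/t½ = 135/45 ≈ 3, so f = (1/2)^(135/45) ≈ 0.125000.
Cmin,ss = (D/Vd)·f/(1−f), so D = Cmin,ss·Vd·(1−f)/f.
D = 4 × 25 × (1−f)/f ≈ 4 × 25 × 7.00000 ≈ 700.00 mg.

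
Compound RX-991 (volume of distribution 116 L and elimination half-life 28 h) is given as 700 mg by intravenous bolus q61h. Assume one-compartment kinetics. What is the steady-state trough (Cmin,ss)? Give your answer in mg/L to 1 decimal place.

Over one 61-h interval, 61/28 ≈ 2.1786 half-lives elapse, leaving f ≈ 0.2209 of each dose.
Single-dose peak C₀ = D/Vd = 700/116 ≈ 6.034 mg/L.
Steady-state trough Cmin,ss = C₀·f/(1−f) ≈ 6.034 × 0.2209/0.7791 ≈ 1.711 mg/L.

1.7 mg/L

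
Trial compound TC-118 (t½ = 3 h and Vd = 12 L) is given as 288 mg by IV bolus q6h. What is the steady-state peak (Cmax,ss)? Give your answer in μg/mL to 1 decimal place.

τ = 6 h = 2 half-lives, so f = (1/2)^2 = 0.25.
Accumulation ratio R = 1/(1 − f) = 1/0.75 = 4/3.
Single-dose peak C₀ = D/Vd = 288/12 = 24 μg/mL.
Steady-state peak Cmax,ss = C₀·R = 24 × 4/3 ≈ 32.000 μg/mL.

32.0 μg/mL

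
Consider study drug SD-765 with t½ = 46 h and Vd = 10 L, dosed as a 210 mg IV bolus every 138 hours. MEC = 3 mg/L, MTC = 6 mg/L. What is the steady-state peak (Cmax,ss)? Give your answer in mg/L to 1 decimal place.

The dosing interval is 3 half-lives, so f = 2^(−3) = 0.125.
At steady state, R = 1/(1 − 0.125) = 8/7.
Single-dose peak C₀ = D/Vd = 210/10 = 21 mg/L.
Steady-state peak Cmax,ss = C₀·R = 21 × 8/7 ≈ 24.000 mg/L.
Peak 24.0 mg/L vs MTC 6 mg/L: exceeds toxic threshold.

24.0 mg/L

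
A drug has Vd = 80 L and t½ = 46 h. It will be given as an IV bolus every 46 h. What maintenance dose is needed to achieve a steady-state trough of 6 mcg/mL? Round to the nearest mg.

480 mg

τ/t½ = 46/46 ≈ 1, so f = (1/2)^(46/46) ≈ 0.500000.
Cmin,ss = (D/Vd)·f/(1−f), so D = Cmin,ss·Vd·(1−f)/f.
D = 6 × 80 × (1−f)/f ≈ 6 × 80 × 1.00000 ≈ 480.00 mg.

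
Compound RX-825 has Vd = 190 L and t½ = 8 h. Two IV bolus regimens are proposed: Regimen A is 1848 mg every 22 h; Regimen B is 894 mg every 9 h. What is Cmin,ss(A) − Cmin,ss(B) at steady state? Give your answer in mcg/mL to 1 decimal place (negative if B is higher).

-2.3 mcg/mL

Regimen A: f = (1/2)^(22/8) ≈ 0.1487; Cmin,ss = (1848/190)·f/(1−f) ≈ 1.699 mcg/mL.
Regimen B: f = (1/2)^(9/8) ≈ 0.4585; Cmin,ss = (894/190)·f/(1−f) ≈ 3.984 mcg/mL.
Difference ≈ 1.699 − 3.984 ≈ -2.285 mcg/mL.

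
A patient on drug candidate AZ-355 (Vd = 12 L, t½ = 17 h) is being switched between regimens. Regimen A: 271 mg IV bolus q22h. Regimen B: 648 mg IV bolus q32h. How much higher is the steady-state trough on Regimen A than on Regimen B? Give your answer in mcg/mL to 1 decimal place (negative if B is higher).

-4.5 mcg/mL

Regimen A: f = (1/2)^(22/17) ≈ 0.4078; Cmin,ss = (271/12)·f/(1−f) ≈ 15.551 mcg/mL.
Regimen B: f = (1/2)^(32/17) ≈ 0.2712; Cmin,ss = (648/12)·f/(1−f) ≈ 20.094 mcg/mL.
Difference ≈ 15.551 − 20.094 ≈ -4.543 mcg/mL.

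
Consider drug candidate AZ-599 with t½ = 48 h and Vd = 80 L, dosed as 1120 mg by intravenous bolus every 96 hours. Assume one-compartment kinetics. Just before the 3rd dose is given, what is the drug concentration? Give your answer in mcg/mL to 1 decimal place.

4.4 mcg/mL

f = (1/2)^(τ/t½) = (1/2)^(96/48) ≈ 0.2500.
C₀ = D/Vd = 1120/80 ≈ 14.000 mcg/mL.
Before the 3rd dose, 2 doses have been given. Superposition: Cmin = C₀·(f + f²).
≈ 14.000 × (0.2500 + 0.0625) ≈ 14.000 × 0.3125 ≈ 4.375 mcg/mL.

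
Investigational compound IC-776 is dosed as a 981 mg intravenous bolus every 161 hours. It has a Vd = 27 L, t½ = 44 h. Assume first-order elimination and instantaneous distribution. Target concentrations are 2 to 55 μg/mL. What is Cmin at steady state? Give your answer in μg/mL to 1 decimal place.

3.1 μg/mL

k = ln2/t½ = ln2/44 ≈ 0.015753 h⁻¹; fraction remaining f = e^(−kτ) = e^(−0.015753×161) ≈ 0.0792.
At steady state, accumulation factor R = 1/(1 − e^(−kτ)) ≈ 1.0860.
Each bolus raises the concentration by D/Vd = 981/27 ≈ 36.333 μg/mL.
Cmax,ss = C₀/(1 − f) ≈ 36.333/0.9208 ≈ 39.458 μg/mL.
One interval later, Cmin,ss = Cmax,ss·e^(−kτ) ≈ 39.458 × 0.0792 ≈ 3.125 μg/mL.
Trough 3.1 μg/mL vs MEC 2 μg/mL: adequate.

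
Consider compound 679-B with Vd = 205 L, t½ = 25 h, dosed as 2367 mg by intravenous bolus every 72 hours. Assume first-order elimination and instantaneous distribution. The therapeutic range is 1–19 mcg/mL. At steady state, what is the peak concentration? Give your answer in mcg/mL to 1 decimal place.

Over one 72-h interval, 72/25 ≈ 2.88 half-lives elapse, leaving f ≈ 0.1358 of each dose.
Accumulation ratio R = 1/(1 − f) ≈ 1/0.8642 ≈ 1.1571.
Single-dose peak C₀ = D/Vd = 2367/205 ≈ 11.546 mcg/mL.
Steady-state peak Cmax,ss = C₀·R ≈ 11.546 × 1.1571 ≈ 13.360 mcg/mL.
Peak 13.4 mcg/mL vs MTC 19 mcg/mL: below toxic threshold.

13.4 mcg/mL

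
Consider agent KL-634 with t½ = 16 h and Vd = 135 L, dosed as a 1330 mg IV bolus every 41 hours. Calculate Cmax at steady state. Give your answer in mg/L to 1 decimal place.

11.9 mg/L

k = ln2/t½ = ln2/16 ≈ 0.043322 h⁻¹; fraction remaining f = e^(−kτ) = e^(−0.043322×41) ≈ 0.1693.
Accumulation ratio R = 1/(1 − f) ≈ 1/0.8307 ≈ 1.2038.
Single-dose peak C₀ = D/Vd = 1330/135 ≈ 9.852 mg/L.
Steady-state peak Cmax,ss = C₀·R ≈ 9.852 × 1.2038 ≈ 11.860 mg/L.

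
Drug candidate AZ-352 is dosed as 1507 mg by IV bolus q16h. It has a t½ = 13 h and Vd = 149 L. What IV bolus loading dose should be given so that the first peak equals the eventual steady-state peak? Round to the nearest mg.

2626 mg

f = (1/2)^(16/13) ≈ 0.426090; accumulation ratio R = 1/(1−f) ≈ 1.74243.
Loading dose to hit Cmax,ss on first dose: D_load = D_maint·R ≈ 1507 × 1.74243 ≈ 2625.84 mg.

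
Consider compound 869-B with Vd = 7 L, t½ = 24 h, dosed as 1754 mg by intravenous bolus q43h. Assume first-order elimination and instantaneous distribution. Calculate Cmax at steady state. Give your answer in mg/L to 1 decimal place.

τ/t½ = 43/24 ≈ 1.7917, so fraction remaining f = (1/2)^(43/24) ≈ 0.2888.
At steady state, accumulation factor R = 1/(1 − e^(−kτ)) ≈ 1.4061.
Each bolus raises the concentration by D/Vd = 1754/7 ≈ 250.571 mg/L.
Steady-state peak Cmax,ss = C₀·R ≈ 250.571 × 1.4061 ≈ 352.328 mg/L.

352.3 mg/L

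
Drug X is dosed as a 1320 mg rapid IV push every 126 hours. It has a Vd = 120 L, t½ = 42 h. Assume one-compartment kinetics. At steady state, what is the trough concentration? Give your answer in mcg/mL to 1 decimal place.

1.6 mcg/mL

The dosing interval is 3 half-lives, so f = 2^(−3) = 0.125.
Accumulation ratio R = 1/(1 − f) = 1/0.875 = 8/7.
Single-dose peak C₀ = D/Vd = 1320/120 = 11 mcg/mL.
Steady-state peak Cmax,ss = C₀·R = 11 × 8/7 ≈ 12.571 mcg/mL.
Steady-state trough Cmin,ss = Cmax,ss·f ≈ 12.571 × 0.125 ≈ 1.571 mcg/mL.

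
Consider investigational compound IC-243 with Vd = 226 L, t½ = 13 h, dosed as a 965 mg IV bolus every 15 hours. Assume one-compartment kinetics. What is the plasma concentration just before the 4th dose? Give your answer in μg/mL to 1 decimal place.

f = (1/2)^(τ/t½) = (1/2)^(15/13) ≈ 0.4494.
C₀ = D/Vd = 965/226 ≈ 4.270 μg/mL.
Before the 4th dose, 3 doses have been given. Superposition: Cmin = C₀·(f + f² + … + f^3).
≈ 4.270 × (0.4494 + 0.2020 + 0.0908) ≈ 4.270 × 0.7422 ≈ 3.169 μg/mL.

3.2 μg/mL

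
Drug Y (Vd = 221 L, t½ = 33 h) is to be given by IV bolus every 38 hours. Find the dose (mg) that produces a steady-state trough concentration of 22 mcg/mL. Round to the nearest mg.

τ/t½ = 38/33 ≈ 1.1515, so f = (1/2)^(38/33) ≈ 0.450152.
Cmin,ss = (D/Vd)·f/(1−f), so D = Cmin,ss·Vd·(1−f)/f.
D = 22 × 221 × (1−f)/f ≈ 22 × 221 × 1.22147 ≈ 5938.79 mg.

5939 mg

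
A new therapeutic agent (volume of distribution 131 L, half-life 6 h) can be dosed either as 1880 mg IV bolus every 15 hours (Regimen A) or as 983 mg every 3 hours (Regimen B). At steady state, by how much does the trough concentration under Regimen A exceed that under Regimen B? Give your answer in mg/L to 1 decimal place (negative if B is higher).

Regimen A: f = (1/2)^(15/6) ≈ 0.1768; Cmin,ss = (1880/131)·f/(1−f) ≈ 3.082 mg/L.
Regimen B: f = (1/2)^(3/6) ≈ 0.7071; Cmin,ss = (983/131)·f/(1−f) ≈ 18.115 mg/L.
Difference ≈ 3.082 − 18.115 ≈ -15.033 mg/L.

-15.0 mg/L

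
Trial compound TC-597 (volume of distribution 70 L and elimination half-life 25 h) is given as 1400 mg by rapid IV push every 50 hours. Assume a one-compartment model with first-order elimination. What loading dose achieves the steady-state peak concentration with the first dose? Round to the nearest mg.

f = (1/2)^(50/25) ≈ 0.250000; accumulation ratio R = 1/(1−f) ≈ 1.33333.
Loading dose to hit Cmax,ss on first dose: D_load = D_maint·R ≈ 1400 × 1.33333 ≈ 1866.66 mg.

1867 mg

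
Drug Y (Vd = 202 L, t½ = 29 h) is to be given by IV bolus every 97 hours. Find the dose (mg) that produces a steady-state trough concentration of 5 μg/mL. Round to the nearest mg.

9252 mg

τ/t½ = 97/29 ≈ 3.3448, so f = (1/2)^(97/29) ≈ 0.098425.
Cmin,ss = (D/Vd)·f/(1−f), so D = Cmin,ss·Vd·(1−f)/f.
D = 5 × 202 × (1−f)/f ≈ 5 × 202 × 9.16002 ≈ 9251.62 mg.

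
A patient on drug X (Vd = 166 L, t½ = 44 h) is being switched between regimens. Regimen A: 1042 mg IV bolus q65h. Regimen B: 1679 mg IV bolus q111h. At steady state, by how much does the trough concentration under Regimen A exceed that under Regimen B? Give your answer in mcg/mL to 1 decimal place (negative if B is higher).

Regimen A: f = (1/2)^(65/44) ≈ 0.3592; Cmin,ss = (1042/166)·f/(1−f) ≈ 3.519 mcg/mL.
Regimen B: f = (1/2)^(111/44) ≈ 0.1740; Cmin,ss = (1679/166)·f/(1−f) ≈ 2.131 mcg/mL.
Difference ≈ 3.519 − 2.131 ≈ 1.388 mcg/mL.

1.4 mcg/mL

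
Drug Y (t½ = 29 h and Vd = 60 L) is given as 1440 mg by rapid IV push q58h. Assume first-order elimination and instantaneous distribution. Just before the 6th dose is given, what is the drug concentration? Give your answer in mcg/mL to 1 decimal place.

f = (1/2)^(τ/t½) = (1/2)^(58/29) ≈ 0.2500.
C₀ = D/Vd = 1440/60 ≈ 24.000 mcg/mL.
Before the 6th dose, 5 doses have been given. Superposition: Cmin = C₀·(f + f² + … + f^5).
≈ 24.000 × (0.2500 + 0.0625 + 0.0156 + 0.0039 + 0.0010) ≈ 24.000 × 0.3330 ≈ 7.992 mcg/mL.

8.0 mcg/mL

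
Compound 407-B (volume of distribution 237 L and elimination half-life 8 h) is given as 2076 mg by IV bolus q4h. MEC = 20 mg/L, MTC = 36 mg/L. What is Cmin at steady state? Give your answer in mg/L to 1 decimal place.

21.1 mg/L

k = ln2/t½ = ln2/8 ≈ 0.086643 h⁻¹; fraction remaining f = e^(−kτ) = e^(−0.086643×4) ≈ 0.7071.
Single-dose peak C₀ = D/Vd = 2076/237 ≈ 8.759 mg/L.
Steady-state trough Cmin,ss = C₀·f/(1−f) ≈ 8.759 × 0.7071/0.2929 ≈ 21.145 mg/L.
Trough 21.1 mg/L vs MEC 20 mg/L: adequate.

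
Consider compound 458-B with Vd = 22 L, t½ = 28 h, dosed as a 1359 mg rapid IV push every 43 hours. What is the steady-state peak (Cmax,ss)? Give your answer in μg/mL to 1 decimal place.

k = ln2/t½ = ln2/28 ≈ 0.024755 h⁻¹; fraction remaining f = e^(−kτ) = e^(−0.024755×43) ≈ 0.3449.
Accumulation ratio R = 1/(1 − f) ≈ 1/0.6551 ≈ 1.5265.
Single-dose peak C₀ = D/Vd = 1359/22 ≈ 61.773 μg/mL.
Steady-state peak Cmax,ss = C₀·R ≈ 61.773 × 1.5265 ≈ 94.296 μg/mL.

94.3 μg/mL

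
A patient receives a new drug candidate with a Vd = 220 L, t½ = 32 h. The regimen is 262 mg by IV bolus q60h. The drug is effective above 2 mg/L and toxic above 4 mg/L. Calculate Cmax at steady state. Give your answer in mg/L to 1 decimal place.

Over one 60-h interval, 60/32 ≈ 1.875 half-lives elapse, leaving f ≈ 0.2726 of each dose.
Accumulation ratio R = 1/(1 − f) ≈ 1/0.7274 ≈ 1.3748.
Each bolus raises the concentration by D/Vd = 262/220 ≈ 1.191 mg/L.
Steady-state peak Cmax,ss = C₀·R ≈ 1.191 × 1.3748 ≈ 1.637 mg/L.
Peak 1.6 mg/L vs MTC 4 mg/L: below toxic threshold.

1.6 mg/L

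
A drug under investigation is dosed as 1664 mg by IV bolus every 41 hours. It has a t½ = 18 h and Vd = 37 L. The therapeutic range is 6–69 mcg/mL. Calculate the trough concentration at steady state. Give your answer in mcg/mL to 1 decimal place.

τ/t½ = 41/18 ≈ 2.2778, so fraction remaining f = (1/2)^(41/18) ≈ 0.2062.
At steady state, accumulation factor R = 1/(1 − e^(−kτ)) ≈ 1.2598.
Single-dose peak C₀ = D/Vd = 1664/37 ≈ 44.973 mcg/mL.
Steady-state peak Cmax,ss = C₀·R ≈ 44.973 × 1.2598 ≈ 56.657 mcg/mL.
One interval later, Cmin,ss = Cmax,ss·e^(−kτ) ≈ 56.657 × 0.2062 ≈ 11.683 mcg/mL.
Trough 11.7 mcg/mL vs MEC 6 mcg/mL: adequate.

11.7 mcg/mL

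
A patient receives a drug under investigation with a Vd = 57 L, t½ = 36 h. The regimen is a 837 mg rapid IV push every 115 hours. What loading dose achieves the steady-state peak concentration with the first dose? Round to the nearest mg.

f = (1/2)^(115/36) ≈ 0.109239; accumulation ratio R = 1/(1−f) ≈ 1.12264.
Loading dose to hit Cmax,ss on first dose: D_load = D_maint·R ≈ 837 × 1.12264 ≈ 939.65 mg.

940 mg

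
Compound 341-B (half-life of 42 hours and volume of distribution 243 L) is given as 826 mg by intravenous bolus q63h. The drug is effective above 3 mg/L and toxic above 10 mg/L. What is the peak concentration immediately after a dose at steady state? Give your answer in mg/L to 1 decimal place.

5.3 mg/L

τ/t½ = 63/42 ≈ 1.5, so fraction remaining f = (1/2)^(63/42) ≈ 0.3536.
Accumulation ratio R = 1/(1 − f) ≈ 1/0.6464 ≈ 1.5470.
Single-dose peak C₀ = D/Vd = 826/243 ≈ 3.399 mg/L.
Steady-state peak Cmax,ss = C₀·R ≈ 3.399 × 1.5470 ≈ 5.258 mg/L.
Peak 5.3 mg/L vs MTC 10 mg/L: below toxic threshold.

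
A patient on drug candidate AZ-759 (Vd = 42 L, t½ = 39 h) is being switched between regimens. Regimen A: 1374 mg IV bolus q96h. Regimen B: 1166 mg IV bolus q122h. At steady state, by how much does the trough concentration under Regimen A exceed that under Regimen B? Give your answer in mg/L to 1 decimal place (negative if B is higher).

3.7 mg/L

Regimen A: f = (1/2)^(96/39) ≈ 0.1816; Cmin,ss = (1374/42)·f/(1−f) ≈ 7.259 mg/L.
Regimen B: f = (1/2)^(122/39) ≈ 0.1144; Cmin,ss = (1166/42)·f/(1−f) ≈ 3.586 mg/L.
Difference ≈ 7.259 − 3.586 ≈ 3.673 mg/L.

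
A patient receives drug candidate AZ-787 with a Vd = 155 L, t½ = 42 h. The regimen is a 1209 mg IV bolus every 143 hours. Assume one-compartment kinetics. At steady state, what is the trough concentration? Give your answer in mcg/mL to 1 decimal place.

Over one 143-h interval, 143/42 ≈ 3.4048 half-lives elapse, leaving f ≈ 0.0944 of each dose.
Accumulation ratio R = 1/(1 − f) ≈ 1/0.9056 ≈ 1.1042.
Each bolus raises the concentration by D/Vd = 1209/155 ≈ 7.800 mcg/mL.
Steady-state peak Cmax,ss = C₀·R ≈ 7.800 × 1.1042 ≈ 8.613 mcg/mL.
Steady-state trough Cmin,ss = Cmax,ss·f ≈ 8.613 × 0.0944 ≈ 0.813 mcg/mL.

0.8 mcg/mL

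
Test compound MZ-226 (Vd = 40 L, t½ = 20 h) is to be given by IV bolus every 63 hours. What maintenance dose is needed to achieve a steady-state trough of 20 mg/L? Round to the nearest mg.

6301 mg

τ/t½ = 63/20 ≈ 3.15, so f = (1/2)^(63/20) ≈ 0.112656.
Cmin,ss = (D/Vd)·f/(1−f), so D = Cmin,ss·Vd·(1−f)/f.
D = 20 × 40 × (1−f)/f ≈ 20 × 40 × 7.87658 ≈ 6301.26 mg.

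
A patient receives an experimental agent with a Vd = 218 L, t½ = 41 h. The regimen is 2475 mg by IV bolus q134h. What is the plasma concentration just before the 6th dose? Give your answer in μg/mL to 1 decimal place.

1.3 μg/mL

f = (1/2)^(τ/t½) = (1/2)^(134/41) ≈ 0.1038.
C₀ = D/Vd = 2475/218 ≈ 11.353 μg/mL.
Before the 6th dose, 5 doses have been given. Superposition: Cmin = C₀·(f + f² + … + f^5).
≈ 11.353 × (0.1038 + 0.0108 + 0.0011 + 0.0001 + 0.0000) ≈ 11.353 × 0.1158 ≈ 1.315 μg/mL.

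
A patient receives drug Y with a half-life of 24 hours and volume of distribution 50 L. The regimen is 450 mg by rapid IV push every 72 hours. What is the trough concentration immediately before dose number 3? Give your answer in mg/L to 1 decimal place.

f = (1/2)^(τ/t½) = (1/2)^(72/24) ≈ 0.1250.
C₀ = D/Vd = 450/50 ≈ 9.000 mg/L.
Before the 3rd dose, 2 doses have been given. Superposition: Cmin = C₀·(f + f²).
≈ 9.000 × (0.1250 + 0.0156) ≈ 9.000 × 0.1406 ≈ 1.265 mg/L.

1.3 mg/L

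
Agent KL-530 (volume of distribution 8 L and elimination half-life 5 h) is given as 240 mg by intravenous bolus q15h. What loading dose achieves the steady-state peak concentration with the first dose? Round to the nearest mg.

274 mg

f = (1/2)^(15/5) ≈ 0.125000; accumulation ratio R = 1/(1−f) ≈ 1.14286.
Loading dose to hit Cmax,ss on first dose: D_load = D_maint·R ≈ 240 × 1.14286 ≈ 274.29 mg.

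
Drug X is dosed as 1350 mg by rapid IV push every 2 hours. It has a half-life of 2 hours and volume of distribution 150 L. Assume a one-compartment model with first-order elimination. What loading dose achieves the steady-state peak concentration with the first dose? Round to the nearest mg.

f = (1/2)^(2/2) ≈ 0.500000; accumulation ratio R = 1/(1−f) ≈ 2.00000.
Loading dose to hit Cmax,ss on first dose: D_load = D_maint·R ≈ 1350 × 2.00000 ≈ 2700.00 mg.

2700 mg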